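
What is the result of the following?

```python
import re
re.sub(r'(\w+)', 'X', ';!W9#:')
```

Pattern: one or more of a word character (captured).
Matches: at [2:4] → 'W9'.
`sub` substitutes 'X' at each match site.

';!X#:'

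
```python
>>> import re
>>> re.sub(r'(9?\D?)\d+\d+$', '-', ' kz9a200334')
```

Every occurrence is swapped for '-'.

' kz-'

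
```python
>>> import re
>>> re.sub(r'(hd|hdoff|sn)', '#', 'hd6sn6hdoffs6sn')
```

The regex engine tests alternatives in the order written; an earlier branch that matches wins even if a later one would match more.
Matches: at [0:2] → 'hd'; at [3:5] → 'sn'; at [6:8] → 'hd'; at [13:15] → 'sn'.
Each match is replaced by '#'.

'#6#6#offs6#'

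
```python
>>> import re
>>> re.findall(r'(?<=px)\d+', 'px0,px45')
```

['0', '45']

The `(?=…)`/`(?<=…)` assertion just peeks at neighbouring text; it doesn't advance the match position.
Scanning left to right: at [2:3] → '0'; at [6:8] → '45'.
`findall` yields the raw match text (2 of them) because the pattern has no groups.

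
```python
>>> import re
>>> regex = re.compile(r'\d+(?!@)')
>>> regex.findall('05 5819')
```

`(?!…)`/`(?<!…)` only lets a position through if the neighbouring text does NOT match; no characters are consumed.
`findall` yields the raw match text (2 of them) because the pattern has no groups.

['05', '5819']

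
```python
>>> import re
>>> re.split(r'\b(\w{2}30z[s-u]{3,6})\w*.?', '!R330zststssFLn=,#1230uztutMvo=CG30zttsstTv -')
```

Because the pattern has a capturing group, `split` also inserts each captured text between the pieces.

['!', 'R330zststss', ',#1230uztutMvo=', 'CG30zttsst', '-']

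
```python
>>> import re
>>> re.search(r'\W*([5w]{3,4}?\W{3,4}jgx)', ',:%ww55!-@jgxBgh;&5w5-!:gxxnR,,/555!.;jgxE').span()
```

This matches zero or more of a non-word character; then 3 to 4 of one of [5w] (lazy), then 3 to 4 of a non-word character, then the literal 'jgx' (captured).
Unlike `match`, `search` isn't anchored — it looks for the pattern anywhere in the string.
The match spans [0:13] → ',:%ww55!-@jgx'.
Captured: group 1 = 'ww55!-@jgx'.

(0, 13)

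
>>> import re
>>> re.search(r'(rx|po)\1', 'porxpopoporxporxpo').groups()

`\1` is not a pattern — it's the concrete string captured by group 1, re-applied verbatim.
`re.search` tries every starting position until one works.
The match spans [4:8] → 'popo'.
Captured: group 1 = 'po'.

('po',)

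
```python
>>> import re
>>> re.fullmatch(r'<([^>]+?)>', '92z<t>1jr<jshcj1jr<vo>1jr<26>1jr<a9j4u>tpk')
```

None

`re.fullmatch` is like wrapping the pattern in `^…$` (in single-line mode).
Here there's no way to consume every character, so the call returns None.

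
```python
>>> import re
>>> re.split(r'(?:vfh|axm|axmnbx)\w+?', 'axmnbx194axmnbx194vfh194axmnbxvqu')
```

['', 'bx194', 'bx194', '94', 'bxvqu']

Alternation tries branches left to right and keeps the first one that lets the overall match succeed at that position.
`split` removes every match and returns the 5 fragments in between.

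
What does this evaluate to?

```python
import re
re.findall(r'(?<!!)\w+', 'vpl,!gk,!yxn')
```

['vpl', 'k', 'xn']

`(?!…)`/`(?<!…)` only lets a position through if the neighbouring text does NOT match; no characters are consumed.
Matches: at [0:3] → 'vpl'; at [6:7] → 'k'; at [10:12] → 'xn'.
Since nothing is captured, `findall` lists the 3 matched substrings directly.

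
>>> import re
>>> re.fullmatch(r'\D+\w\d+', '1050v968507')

None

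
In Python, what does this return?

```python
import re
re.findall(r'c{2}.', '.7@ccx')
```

['ccx']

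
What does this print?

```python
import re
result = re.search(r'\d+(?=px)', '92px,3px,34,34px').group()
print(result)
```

Lookahead/lookbehind check context without consuming it, so the matched span excludes the asserted characters.
The match spans [0:2] → '92'.

92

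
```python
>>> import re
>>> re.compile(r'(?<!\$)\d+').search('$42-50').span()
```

(2, 3)

Because the assertion is negative and zero-width, positions next to the forbidden text are skipped.
The match spans [2:3] → '2'.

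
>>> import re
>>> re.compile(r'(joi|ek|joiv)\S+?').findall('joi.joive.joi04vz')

Branches in `(...|...)` are attempted left-to-right; the first branch that allows the whole pattern to succeed is taken.
Matches: at [0:4] match 'joi.', group 1 = 'joi'; at [4:8] match 'joiv', group 1 = 'joi'; at [10:14] match 'joi0', group 1 = 'joi'.
`findall` collects group 1 from each match (3 total).

['joi', 'joi', 'joi']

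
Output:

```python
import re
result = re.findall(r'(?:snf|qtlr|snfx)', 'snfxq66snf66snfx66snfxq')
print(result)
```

Alternation tries branches left to right and keeps the first one that lets the overall match succeed at that position.
Walking the string: at [0:3] → 'snf'; at [7:10] → 'snf'; at [12:15] → 'snf'; at [18:21] → 'snf'.
No capturing groups, so `findall` returns the 4 full match strings.

['snf', 'snf', 'snf', 'snf']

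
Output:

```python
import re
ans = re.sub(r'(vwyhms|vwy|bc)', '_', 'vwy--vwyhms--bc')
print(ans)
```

Alternation isn't longest-match — the leftmost alternative that fits at this position is chosen.
Matches: at [0:3] → 'vwy'; at [5:11] → 'vwyhms'; at [13:15] → 'bc'.
Every occurrence is swapped for '_'.

_--_--_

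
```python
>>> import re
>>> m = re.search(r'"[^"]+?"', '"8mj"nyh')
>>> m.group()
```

Unlike `match`, `search` isn't anchored — it looks for the pattern anywhere in the string.
The match spans [0:5] → '"8mj"'.

'"8mj"'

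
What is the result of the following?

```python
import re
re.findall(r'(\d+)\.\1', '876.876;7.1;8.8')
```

A backreference is literal: `\1` must see the identical characters the first group matched.
Scanning left to right: at [0:7] match '876.876', group 1 = '876'; at [12:15] match '8.8', group 1 = '8'.
`findall` collects group 1 from each match (2 total).

['876', '8']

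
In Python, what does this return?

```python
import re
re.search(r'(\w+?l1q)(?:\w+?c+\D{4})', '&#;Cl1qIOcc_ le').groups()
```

The match spans [3:15] → 'Cl1qIOcc_ le'.
Captured: group 1 = 'Cl1q'.

('Cl1q',)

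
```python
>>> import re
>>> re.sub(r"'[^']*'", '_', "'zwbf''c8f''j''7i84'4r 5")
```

'____4r 5'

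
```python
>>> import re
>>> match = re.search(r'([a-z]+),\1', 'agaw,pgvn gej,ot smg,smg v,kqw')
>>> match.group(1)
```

'smg'

The match spans [17:24] → 'smg,smg'.
Captured: group 1 = 'smg'.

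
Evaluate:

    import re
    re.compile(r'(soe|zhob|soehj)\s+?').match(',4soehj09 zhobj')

None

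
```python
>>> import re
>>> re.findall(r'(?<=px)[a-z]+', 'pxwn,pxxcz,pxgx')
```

The `(?=…)`/`(?<=…)` assertion just peeks at neighbouring text; it doesn't advance the match position.
Since nothing is captured, `findall` lists the 3 matched substrings directly.

['wn', 'xcz', 'gx']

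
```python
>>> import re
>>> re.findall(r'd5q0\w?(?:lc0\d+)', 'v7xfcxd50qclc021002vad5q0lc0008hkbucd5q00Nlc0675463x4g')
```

['d5q0lc0008']

This matches the literal 'd5', then the literal 'q0', then optionally a word character; then the literal 'lc0', then one or more of a digit (non-capturing group).
Scanning left to right: at [21:31] → 'd5q0lc0008'.
`findall` yields the raw match text (1 of them) because the pattern has no groups.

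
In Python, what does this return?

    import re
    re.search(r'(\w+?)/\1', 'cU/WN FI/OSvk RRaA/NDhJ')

None

The backreference `\1` re-matches whatever the first group consumed, character for character.
`re.search` tries every starting position until one works.
Here no position works, so the call returns None.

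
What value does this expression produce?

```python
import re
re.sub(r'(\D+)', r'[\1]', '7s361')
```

'7[s]361'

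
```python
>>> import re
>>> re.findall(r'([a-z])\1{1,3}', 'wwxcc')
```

['w', 'c']

The backreference `\1` re-matches whatever the first group consumed, character for character.
Scanning left to right: at [0:2] match 'ww', group 1 = 'w'; at [3:5] match 'cc', group 1 = 'c'.
`findall` collects group 1 from each match (2 total).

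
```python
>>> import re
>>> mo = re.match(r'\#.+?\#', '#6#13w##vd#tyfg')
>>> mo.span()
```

`re.match` won't scan ahead — the pattern has to work from the very first character.
The match spans [0:3] → '#6#'.

(0, 3)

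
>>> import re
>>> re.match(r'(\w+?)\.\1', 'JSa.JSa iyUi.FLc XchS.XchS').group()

The backreference `\1` re-matches whatever the first group consumed, character for character.
`re.match` won't scan ahead — the pattern has to work from the very first character.
The match spans [0:7] → 'JSa.JSa'.
Captured: group 1 = 'JSa'.

'JSa.JSa'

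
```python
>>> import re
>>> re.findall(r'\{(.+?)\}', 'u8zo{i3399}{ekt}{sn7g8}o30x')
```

['i3399', 'ekt', 'sn7g8']

Matches: at [4:11] match '{i3399}', group 1 = 'i3399'; at [11:16] match '{ekt}', group 1 = 'ekt'; at [16:23] match '{sn7g8}', group 1 = 'sn7g8'.
`findall` collects group 1 from each match (3 total).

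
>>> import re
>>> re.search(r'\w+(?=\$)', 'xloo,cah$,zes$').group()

'cah'

Lookahead/lookbehind check context without consuming it, so the matched span excludes the asserted characters.
Unlike `match`, `search` isn't anchored — it looks for the pattern anywhere in the string.
The match spans [5:8] → 'cah'.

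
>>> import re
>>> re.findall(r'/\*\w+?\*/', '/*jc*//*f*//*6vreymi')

['/*jc*/', '/*f*/']

With no groups in the pattern, `findall` gives back each whole match — 2 here.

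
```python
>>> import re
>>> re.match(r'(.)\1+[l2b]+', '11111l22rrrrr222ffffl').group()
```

'11111l22'

After group 1 captures some text, `\1` only succeeds where that same text appears again.
`match` is anchored at position 0; if the pattern doesn't fit there, it returns None.
The match spans [0:8] → '11111l22'.
Captured: group 1 = '1'.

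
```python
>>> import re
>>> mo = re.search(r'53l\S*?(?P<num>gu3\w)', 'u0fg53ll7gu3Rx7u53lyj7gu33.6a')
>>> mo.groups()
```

('gu3R',)

The pattern matches the literal '53l', then zero or more of a non-whitespace character (lazy); then the literal 'gu3', then a word character (captured as 'num').
The `?` after the quantifier makes it lazy — it takes as little as possible before letting the rest of the pattern try.
`search` walks the string left to right and returns the first match it finds.
The match spans [4:13] → '53ll7gu3R'.
Captured: group 1 = 'gu3R'.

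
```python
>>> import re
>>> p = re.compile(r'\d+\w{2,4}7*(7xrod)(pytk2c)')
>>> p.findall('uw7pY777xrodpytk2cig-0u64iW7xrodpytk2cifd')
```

This matches one or more of a digit, then 2 to 4 of a word character, then zero or more of the literal '7'; then the literal '7xr', then the literal 'od' (captured); then the literal 'pyt', then the literal 'k2c' (captured).
Walking the string: at [2:18] match '7pY777xrodpytk2c', groups = ('7xrod', 'pytk2c'); at [23:38] match '64iW7xrodpytk2c', groups = ('7xrod', 'pytk2c').
With 2 capturing groups, `findall` returns a 2-tuple per match.

[('7xrod', 'pytk2c'), ('7xrod', 'pytk2c')]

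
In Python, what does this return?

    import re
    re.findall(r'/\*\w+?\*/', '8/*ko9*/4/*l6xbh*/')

Walking the string: at [1:8] → '/*ko9*/'; at [9:18] → '/*l6xbh*/'.
No capturing groups, so `findall` returns the 2 full match strings.

['/*ko9*/', '/*l6xbh*/']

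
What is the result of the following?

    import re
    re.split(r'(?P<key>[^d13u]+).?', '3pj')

['3', 'pj', '']

With a capturing group present, the delimiter's captured portion is kept in the result list.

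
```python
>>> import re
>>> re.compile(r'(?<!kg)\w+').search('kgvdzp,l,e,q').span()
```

(0, 6)

A negative assertion filters positions out without eating any characters.
The match spans [0:6] → 'kgvdzp'.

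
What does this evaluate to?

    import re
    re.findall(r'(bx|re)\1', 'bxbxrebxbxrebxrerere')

After group 1 captures some text, `\1` only succeeds where that same text appears again.
Walking the string: at [0:4] match 'bxbx', group 1 = 'bx'; at [6:10] match 'bxbx', group 1 = 'bx'; at [14:18] match 'rere', group 1 = 're'.
`findall` collects group 1 from each match (3 total).

['bx', 'bx', 're']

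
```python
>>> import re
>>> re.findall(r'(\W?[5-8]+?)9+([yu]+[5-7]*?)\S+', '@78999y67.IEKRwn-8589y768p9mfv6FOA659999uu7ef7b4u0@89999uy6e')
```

[('@78', 'y')]

Pattern: optionally a non-word character, then one or more of a character in [5-8] (lazy) (captured); then one or more of a literal '9'; then one or more of one of [yu], then zero or more of a character in [5-7] (lazy) (captured); then one or more of a non-whitespace character.
Scanning left to right: at [0:60] match '@78999y67.IEKRwn-8589y768p9mfv6FOA659999uu7ef7b4u0@89999uy6e', groups = ('@78', 'y').
`findall` packs the 2 group values into a tuple for every match.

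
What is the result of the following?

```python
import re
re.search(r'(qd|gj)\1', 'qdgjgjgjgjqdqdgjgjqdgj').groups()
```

('gj',)

The match spans [2:6] → 'gjgj'.
Captured: group 1 = 'gj'.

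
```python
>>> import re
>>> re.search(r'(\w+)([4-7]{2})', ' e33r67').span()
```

The pattern matches one or more of a word character (captured); then exactly 2 of a character in [4-7] (captured).
`re.search` tries every starting position until one works.
The match spans [1:7] → 'e33r67'.
Captured: group 1 = 'e33r', group 2 = '67'.

(1, 7)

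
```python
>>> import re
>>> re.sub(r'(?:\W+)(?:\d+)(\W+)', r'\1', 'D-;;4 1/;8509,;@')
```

'D 1,;@'

Pattern: one or more of a non-word character (non-capturing group); then one or more of a digit (non-capturing group); then one or more of a non-word character (captured).
Matches: at [1:6] → '-;;4 '; at [7:16] → '/;8509,;@'.
The replacement refers to a captured group, so each match is rewritten using its own captured text.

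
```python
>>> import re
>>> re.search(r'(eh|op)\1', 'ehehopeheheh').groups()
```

('eh',)

The match spans [0:4] → 'eheh'.
Captured: group 1 = 'eh'.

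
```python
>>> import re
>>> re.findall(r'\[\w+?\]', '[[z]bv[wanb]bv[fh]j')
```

['[z]', '[wanb]', '[fh]']

Scanning left to right: at [1:4] → '[z]'; at [6:12] → '[wanb]'; at [14:18] → '[fh]'.
Since nothing is captured, `findall` lists the 3 matched substrings directly.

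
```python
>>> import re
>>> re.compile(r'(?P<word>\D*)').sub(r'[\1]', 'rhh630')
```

'[rhh][]6[]3[]0[]'

This matches zero or more of a non-digit (captured as 'word').
The replacement refers to a captured group, so each match is rewritten using its own captured text.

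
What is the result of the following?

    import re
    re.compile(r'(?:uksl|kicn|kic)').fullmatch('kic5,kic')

None

For `fullmatch`, every character of the input must be accounted for by the pattern.
Here there's no way to consume every character, so the call returns None.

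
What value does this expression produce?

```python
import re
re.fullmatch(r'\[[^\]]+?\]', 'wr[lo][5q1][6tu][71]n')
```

`re.fullmatch` is like wrapping the pattern in `^…$` (in single-line mode).
Here the pattern can't cover the whole string, so the call returns None.

None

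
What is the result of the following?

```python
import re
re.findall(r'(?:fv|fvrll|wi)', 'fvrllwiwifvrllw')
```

`|` is ordered: at each position the engine commits to the first alternative that works.
Walking the string: at [0:2] → 'fv'; at [5:7] → 'wi'; at [7:9] → 'wi'; at [9:11] → 'fv'.
With no groups in the pattern, `findall` gives back each whole match — 4 here.

['fv', 'wi', 'wi', 'fv']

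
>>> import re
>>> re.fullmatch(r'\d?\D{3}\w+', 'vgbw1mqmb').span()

`fullmatch` succeeds only if the pattern covers the string from start to end.
The match spans [0:9] → 'vgbw1mqmb'.

(0, 9)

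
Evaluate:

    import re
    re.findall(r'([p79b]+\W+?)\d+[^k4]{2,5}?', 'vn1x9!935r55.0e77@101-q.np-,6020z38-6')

This matches one or more of one of [p79b], then one or more of a non-word character (lazy) (captured); then one or more of a digit, then 2 to 5 of any character except [k4] (lazy).
The `?` after the quantifier makes it lazy — it takes as little as possible before letting the rest of the pattern try.
Walking the string: at [4:11] match '9!935r5', group 1 = '9!'; at [15:23] match '77@101-q', group 1 = '77@'; at [25:34] match 'p-,6020z3', group 1 = 'p-,'.
Because there's exactly one group, `findall` drops the full match and keeps group 1 from each hit.

['9!', '77@', 'p-,']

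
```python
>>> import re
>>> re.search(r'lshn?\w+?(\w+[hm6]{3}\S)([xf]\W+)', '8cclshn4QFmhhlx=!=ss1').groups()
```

('QFmhhl', 'x=!=')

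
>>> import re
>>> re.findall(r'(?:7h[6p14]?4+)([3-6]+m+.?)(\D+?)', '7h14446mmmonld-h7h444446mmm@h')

The pattern matches the literal '7h', then optionally one of [6p14], then one or more of the literal '4' (non-capturing group); then one or more of a character in [3-6], then one or more of a literal 'm', then optionally any character (captured); then one or more of a non-digit (lazy) (captured).
Walking the string: at [0:12] match '7h14446mmmon', groups = ('6mmmo', 'n'); at [16:29] match '7h444446mmm@h', groups = ('6mmm@', 'h').
Multiple groups make `findall` return tuples — one 2-tuple for each match.

[('6mmmo', 'n'), ('6mmm@', 'h')]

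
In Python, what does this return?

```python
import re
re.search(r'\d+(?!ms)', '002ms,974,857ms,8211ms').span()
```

(0, 2)

The negative lookahead/lookbehind blocks any match where the forbidden context is present.
Unlike `match`, `search` isn't anchored — it looks for the pattern anywhere in the string.
The match spans [0:2] → '00'.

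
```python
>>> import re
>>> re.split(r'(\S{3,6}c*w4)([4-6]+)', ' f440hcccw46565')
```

[' ', 'f440hcccw4', '6565', '']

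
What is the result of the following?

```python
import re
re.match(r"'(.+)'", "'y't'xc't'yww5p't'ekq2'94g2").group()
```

`re.match` only tries the pattern at the start of the string.
The match spans [0:23] → "'y't'xc't'yww5p't'ekq2'".

"'y't'xc't'yww5p't'ekq2'"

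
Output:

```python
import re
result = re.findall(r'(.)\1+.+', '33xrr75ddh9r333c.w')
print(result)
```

['3']

`\1` is not a pattern — it's the concrete string captured by group 1, re-applied verbatim.
Matches: at [0:18] match '33xrr75ddh9r333c.w', group 1 = '3'.
Because there's exactly one group, `findall` drops the full match and keeps group 1 from the one hit.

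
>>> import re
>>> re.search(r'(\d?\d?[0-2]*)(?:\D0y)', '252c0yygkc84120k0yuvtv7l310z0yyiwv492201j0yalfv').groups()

('252',)

The match spans [0:6] → '252c0y'.
Captured: group 1 = '252'.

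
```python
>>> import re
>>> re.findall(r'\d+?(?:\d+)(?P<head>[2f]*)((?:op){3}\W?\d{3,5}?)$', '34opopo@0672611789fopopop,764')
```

[('f', 'opopop,764')]

This matches one or more of a digit (lazy); then one or more of a digit (non-capturing group); then zero or more of one of [2f] (captured as 'head'); then the literal 'op' repeated 3 times, then optionally a non-word character, then 3 to 5 of a digit (lazy) (captured); then anchored at the end.
Scanning left to right: at [8:29] match '0672611789fopopop,764', groups = ('f', 'opopop,764').
Multiple groups make `findall` return tuples — one 2-tuple for the one match.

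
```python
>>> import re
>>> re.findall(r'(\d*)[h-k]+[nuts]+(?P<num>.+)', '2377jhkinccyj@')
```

Pattern: zero or more of a digit (captured); then one or more of a character in [h-k], then one or more of one of [nuts]; then one or more of any character (captured as 'num').
Scanning left to right: at [0:14] match '2377jhkinccyj@', groups = ('2377', 'ccyj@').
`findall` packs the 2 group values into a tuple for every match.

[('2377', 'ccyj@')]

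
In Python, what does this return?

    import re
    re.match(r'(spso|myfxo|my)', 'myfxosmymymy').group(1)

Alternation isn't longest-match — the leftmost alternative that fits at this position is chosen.
`match` is anchored at position 0; if the pattern doesn't fit there, it returns None.
The match spans [0:5] → 'myfxo'.
Captured: group 1 = 'myfxo'.

'myfxo'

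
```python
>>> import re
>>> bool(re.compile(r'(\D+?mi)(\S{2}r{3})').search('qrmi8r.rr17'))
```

This matches one or more of a non-digit (lazy), then the literal 'mi' (captured); then exactly 2 of a non-whitespace character, then exactly 3 of the literal 'r' (captured).
Unlike `match`, `search` isn't anchored — it looks for the pattern anywhere in the string.
Here no position works, so the call returns None, and `bool(None)` is False.

False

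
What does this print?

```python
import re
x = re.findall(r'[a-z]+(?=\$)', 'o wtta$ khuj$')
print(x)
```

The lookaround is zero-width — it requires the adjacent text to match without consuming it, so the asserted text isn't part of the match.
Matches: at [2:6] → 'wtta'; at [8:12] → 'khuj'.
`findall` yields the raw match text (2 of them) because the pattern has no groups.

['wtta', 'khuj']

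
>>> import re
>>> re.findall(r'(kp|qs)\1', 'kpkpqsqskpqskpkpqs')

['kp', 'qs', 'kp']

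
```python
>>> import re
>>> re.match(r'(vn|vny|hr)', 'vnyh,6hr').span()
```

(0, 2)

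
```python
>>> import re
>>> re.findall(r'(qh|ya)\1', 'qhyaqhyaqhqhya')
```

['qh']

A backreference is literal: `\1` must see the identical characters the first group matched.
Because there's exactly one group, `findall` drops the full match and keeps group 1 from the one hit.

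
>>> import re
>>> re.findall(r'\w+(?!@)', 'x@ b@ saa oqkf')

['saa', 'oqkf']

The negative lookahead/lookbehind blocks any match where the forbidden context is present.
Scanning left to right: at [6:9] → 'saa'; at [10:14] → 'oqkf'.
No capturing groups, so `findall` returns the 2 full match strings.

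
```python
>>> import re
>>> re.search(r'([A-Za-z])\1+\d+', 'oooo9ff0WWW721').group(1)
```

The match spans [0:5] → 'oooo9'.
Captured: group 1 = 'o'.

'o'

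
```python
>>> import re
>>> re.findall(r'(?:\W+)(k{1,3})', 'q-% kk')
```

['kk']

Pattern: one or more of a non-word character (non-capturing group); then 1 to 3 of a literal 'k' (captured).
Matches: at [1:6] match '-% kk', group 1 = 'kk'.
Because there's exactly one group, `findall` drops the full match and keeps group 1 from the one hit.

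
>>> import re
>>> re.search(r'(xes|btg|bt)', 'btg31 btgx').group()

Alternation isn't longest-match — the leftmost alternative that fits at this position is chosen.
`re.search` tries every starting position until one works.
The match spans [0:3] → 'btg'.
Captured: group 1 = 'btg'.

'btg'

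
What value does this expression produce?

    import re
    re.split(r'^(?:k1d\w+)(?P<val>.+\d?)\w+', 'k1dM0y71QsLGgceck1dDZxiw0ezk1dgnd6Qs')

Pattern: anchored at the start of the string; then the literal 'k1d', then one or more of a word character (non-capturing group); then one or more of any character, then optionally a digit (captured as 'val'); then one or more of a word character.
Matches to split on: at [0:36] → 'k1dM0y71QsLGgceck1dDZxiw0ezk1dgnd6Qs'.
With a capturing group present, the delimiter's captured portion is kept in the result list.

['', 'Q', '']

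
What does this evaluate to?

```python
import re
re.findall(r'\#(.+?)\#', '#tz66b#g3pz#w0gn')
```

['tz66b']

Walking the string: at [0:7] match '#tz66b#', group 1 = 'tz66b'.
Because there's exactly one group, `findall` drops the full match and keeps group 1 from the one hit.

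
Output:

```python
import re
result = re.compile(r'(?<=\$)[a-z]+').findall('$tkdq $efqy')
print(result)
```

The positive lookaround only admits positions where the adjacent text matches; those characters stay outside the span.
Since nothing is captured, `findall` lists the 2 matched substrings directly.

['tkdq', 'efqy']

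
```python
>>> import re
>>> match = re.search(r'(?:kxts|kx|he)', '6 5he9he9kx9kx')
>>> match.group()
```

'he'

`re.search` scans for the first position where the pattern succeeds.
The match spans [3:5] → 'he'.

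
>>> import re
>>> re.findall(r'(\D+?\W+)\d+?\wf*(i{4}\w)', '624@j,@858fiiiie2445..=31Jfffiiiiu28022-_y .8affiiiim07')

[('@j,@', 'iiiie'), ('..=', 'iiiiu'), ('-_y .', 'iiiim')]

The pattern matches one or more of a non-digit (lazy), then one or more of a non-word character (captured); then one or more of a digit (lazy), then a word character, then zero or more of a literal 'f'; then exactly 4 of a literal 'i', then a word character (captured).
Matches: at [3:16] match '@j,@858fiiiie', groups = ('@j,@', 'iiiie'); at [20:34] match '..=31Jfffiiiiu', groups = ('..=', 'iiiiu'); at [39:53] match '-_y .8affiiiim', groups = ('-_y .', 'iiiim').
2 groups means each result is a tuple of 2 captured strings — 3 here.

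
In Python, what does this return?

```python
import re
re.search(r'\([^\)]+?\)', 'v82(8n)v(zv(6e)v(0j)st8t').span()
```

(3, 7)

Unlike `match`, `search` isn't anchored — it looks for the pattern anywhere in the string.
The match spans [3:7] → '(8n)'.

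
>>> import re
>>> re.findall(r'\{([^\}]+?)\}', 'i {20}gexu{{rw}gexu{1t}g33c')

Scanning left to right: at [2:6] match '{20}', group 1 = '20'; at [10:15] match '{{rw}', group 1 = '{rw'; at [19:23] match '{1t}', group 1 = '1t'.
`findall` collects group 1 from each match (3 total).

['20', '{rw', '1t']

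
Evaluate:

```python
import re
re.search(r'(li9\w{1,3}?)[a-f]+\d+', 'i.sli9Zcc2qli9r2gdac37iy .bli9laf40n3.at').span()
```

(3, 10)

The pattern matches the literal 'li9', then 1 to 3 of a word character (lazy) (captured); then one or more of a character in [a-f]; then one or more of a digit.
`re.search` tries every starting position until one works.
The match spans [3:10] → 'li9Zcc2'.
Captured: group 1 = 'li9Z'.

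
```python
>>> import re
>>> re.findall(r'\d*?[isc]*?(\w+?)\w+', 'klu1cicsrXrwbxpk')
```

The pattern matches zero or more of a digit (lazy), then zero or more of one of [isc] (lazy); then one or more of a word character (lazy) (captured); then one or more of a word character.
Matches: at [0:16] match 'klu1cicsrXrwbxpk', group 1 = 'k'.
Because there's exactly one group, `findall` drops the full match and keeps group 1 from the one hit.

['k']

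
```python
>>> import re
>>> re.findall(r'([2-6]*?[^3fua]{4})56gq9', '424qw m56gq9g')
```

['424qw m']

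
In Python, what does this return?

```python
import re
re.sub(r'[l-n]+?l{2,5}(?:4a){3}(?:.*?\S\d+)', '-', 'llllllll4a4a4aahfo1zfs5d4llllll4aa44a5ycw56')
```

The pattern matches one or more of a character in [l-n] (lazy), then 2 to 5 of a literal 'l', then the literal '4a' repeated 3 times; then zero or more of any character (lazy), then a non-whitespace character, then one or more of a digit (non-capturing group).
Lazy quantifiers expand one character at a time until the remainder of the pattern can match.
Matches: at [0:19] → 'llllllll4a4a4aahfo1'.
Each match is replaced by '-'.

'-zfs5d4llllll4aa44a5ycw56'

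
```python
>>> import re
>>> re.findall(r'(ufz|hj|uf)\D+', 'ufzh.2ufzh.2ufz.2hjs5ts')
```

['ufz', 'ufz', 'ufz', 'hj']

Alternation isn't longest-match — the leftmost alternative that fits at this position is chosen.
Walking the string: at [0:5] match 'ufzh.', group 1 = 'ufz'; at [6:11] match 'ufzh.', group 1 = 'ufz'; at [12:16] match 'ufz.', group 1 = 'ufz'; at [17:20] match 'hjs', group 1 = 'hj'.
Because there's exactly one group, `findall` drops the full match and keeps group 1 from each hit.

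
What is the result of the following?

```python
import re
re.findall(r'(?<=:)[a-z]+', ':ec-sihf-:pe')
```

The positive lookaround only admits positions where the adjacent text matches; those characters stay outside the span.
Walking the string: at [1:3] → 'ec'; at [10:12] → 'pe'.
With no groups in the pattern, `findall` gives back each whole match — 2 here.

['ec', 'pe']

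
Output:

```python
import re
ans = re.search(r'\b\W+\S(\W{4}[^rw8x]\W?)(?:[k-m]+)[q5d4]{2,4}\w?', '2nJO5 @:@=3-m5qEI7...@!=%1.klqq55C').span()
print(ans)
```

(18, 34)

The pattern matches a word boundary (`\b`, zero-width); then one or more of a non-word character, then a non-whitespace character; then exactly 4 of a non-word character, then any character except [rw8x], then optionally a non-word character (captured); then one or more of a character in [k-m] (non-capturing group); then 2 to 4 of one of [q5d4], then optionally a word character.
Unlike `match`, `search` isn't anchored — it looks for the pattern anywhere in the string.
The match spans [18:34] → '...@!=%1.klqq55C'.
Captured: group 1 = '@!=%1.'.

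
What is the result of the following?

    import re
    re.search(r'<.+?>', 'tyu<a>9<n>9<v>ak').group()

'<a>'

The `?` after the quantifier makes it lazy — it takes as little as possible before letting the rest of the pattern try.
`re.search` tries every starting position until one works.
The match spans [3:6] → '<a>'.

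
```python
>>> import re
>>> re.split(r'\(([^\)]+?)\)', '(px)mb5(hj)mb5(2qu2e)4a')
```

['', 'px', 'mb5', 'hj', 'mb5', '2qu2e', '4a']

With a capturing group present, the delimiter's captured portion is kept in the result list.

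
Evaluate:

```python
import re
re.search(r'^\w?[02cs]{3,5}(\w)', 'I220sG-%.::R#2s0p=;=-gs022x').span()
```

The match spans [0:6] → 'I220sG'.

(0, 6)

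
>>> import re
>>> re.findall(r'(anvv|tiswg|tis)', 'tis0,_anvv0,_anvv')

['tis', 'anvv', 'anvv']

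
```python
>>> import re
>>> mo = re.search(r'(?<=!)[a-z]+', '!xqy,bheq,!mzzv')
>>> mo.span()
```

(1, 4)

The lookaround is zero-width — it requires the adjacent text to match without consuming it, so the asserted text isn't part of the match.
The match spans [1:4] → 'xqy'.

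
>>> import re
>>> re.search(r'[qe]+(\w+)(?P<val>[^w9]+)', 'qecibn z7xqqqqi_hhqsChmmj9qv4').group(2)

The match spans [0:25] → 'qecibn z7xqqqqi_hhqsChmmj'.
Captured: group 1 = 'cibn', group 2 = ' z7xqqqqi_hhqsChmmj'.

' z7xqqqqi_hhqsChmmj'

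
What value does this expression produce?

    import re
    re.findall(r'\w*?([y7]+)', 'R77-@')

A non-greedy quantifier consumes as few characters as it can — just enough that the remainder of the pattern still matches from where it stops; whatever follows it matches normally.
`findall` collects group 1 from the one match (1 total).

['77']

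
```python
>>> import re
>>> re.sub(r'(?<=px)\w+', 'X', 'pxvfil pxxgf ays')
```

The lookaround is zero-width — it requires the adjacent text to match without consuming it, so the asserted text isn't part of the match.
Matches: at [2:6] → 'vfil'; at [9:12] → 'xgf'.
`sub` substitutes 'X' at each match site.

'pxX pxX ays'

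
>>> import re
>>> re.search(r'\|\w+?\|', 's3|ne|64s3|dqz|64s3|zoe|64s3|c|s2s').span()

(2, 6)

`search` walks the string left to right and returns the first match it finds.
The match spans [2:6] → '|ne|'.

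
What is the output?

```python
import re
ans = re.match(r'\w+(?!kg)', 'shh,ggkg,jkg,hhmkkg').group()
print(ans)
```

The negative lookahead/lookbehind blocks any match where the forbidden context is present.
`re.match` won't scan ahead — the pattern has to work from the very first character.
The match spans [0:3] → 'shh'.

shh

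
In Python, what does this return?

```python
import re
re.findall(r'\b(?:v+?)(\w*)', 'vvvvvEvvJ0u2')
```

['vvvvEvvJ0u2']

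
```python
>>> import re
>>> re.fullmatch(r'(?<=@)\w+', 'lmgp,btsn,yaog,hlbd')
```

None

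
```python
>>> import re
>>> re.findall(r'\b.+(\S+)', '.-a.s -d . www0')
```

This matches a word boundary (`\b`, zero-width); then one or more of any character; then one or more of a non-whitespace character (captured).
Matches: at [2:15] match 'a.s -d . www0', group 1 = '0'.
With a single group, `findall` returns only what that group captured — 1 item.

['0']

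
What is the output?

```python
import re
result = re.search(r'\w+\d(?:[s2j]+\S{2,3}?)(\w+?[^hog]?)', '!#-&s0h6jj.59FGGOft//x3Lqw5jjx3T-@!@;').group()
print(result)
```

s0h6jj.59F

The pattern matches one or more of a word character, then a digit; then one or more of one of [s2j], then 2 to 3 of a non-whitespace character (lazy) (non-capturing group); then one or more of a word character (lazy), then optionally any character except [hog] (captured).
A non-greedy quantifier consumes as few characters as it can — just enough that the remainder of the pattern still matches from where it stops; whatever follows it matches normally.
`search` walks the string left to right and returns the first match it finds.
The match spans [4:14] → 's0h6jj.59F'.
Captured: group 1 = '9F'.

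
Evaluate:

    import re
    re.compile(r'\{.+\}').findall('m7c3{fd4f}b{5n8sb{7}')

['{fd4f}b{5n8sb{7}']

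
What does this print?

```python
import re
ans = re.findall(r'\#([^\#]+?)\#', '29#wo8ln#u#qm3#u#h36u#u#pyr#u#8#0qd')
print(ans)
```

['wo8ln', 'qm3', 'h36u', 'pyr', '8']

Matches: at [2:9] match '#wo8ln#', group 1 = 'wo8ln'; at [10:15] match '#qm3#', group 1 = 'qm3'; at [16:22] match '#h36u#', group 1 = 'h36u'; at [23:28] match '#pyr#', group 1 = 'pyr'; at [29:32] match '#8#', group 1 = '8'.
One capturing group, so `findall` returns just the captured substring from each match — 5 in all.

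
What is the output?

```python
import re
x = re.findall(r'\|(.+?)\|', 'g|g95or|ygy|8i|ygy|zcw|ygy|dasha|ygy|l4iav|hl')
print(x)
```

With a single group, `findall` returns only what that group captured — 5 items.

['g95or', '8i', 'zcw', 'dasha', 'l4iav']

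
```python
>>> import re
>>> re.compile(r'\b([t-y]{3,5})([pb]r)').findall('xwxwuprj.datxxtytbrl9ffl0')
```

[('xwxwu', 'pr')]

This matches a word boundary (`\b`, zero-width); then 3 to 5 of a character in [t-y] (captured); then one of [pb], then a literal 'r' (captured).
Multiple groups make `findall` return tuples — one 2-tuple for the one match.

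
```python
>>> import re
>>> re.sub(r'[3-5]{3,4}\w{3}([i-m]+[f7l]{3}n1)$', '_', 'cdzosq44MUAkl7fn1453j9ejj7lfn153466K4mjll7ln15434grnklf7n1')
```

'cdzosq44MUAkl7fn1453j9ejj7lfn153466K4mjll7ln1_'

Pattern: 3 to 4 of a character in [3-5], then exactly 3 of a word character; then one or more of a character in [i-m], then exactly 3 of one of [f7l], then the literal 'n1' (captured); then anchored at the end.
Matches: at [45:58] → '5434grnklf7n1'.
Each match is replaced by '_'.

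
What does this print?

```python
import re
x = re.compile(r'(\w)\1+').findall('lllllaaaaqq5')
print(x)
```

['l', 'a', 'q']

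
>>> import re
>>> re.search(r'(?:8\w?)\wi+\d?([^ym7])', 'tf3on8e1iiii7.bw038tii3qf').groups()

('.',)

The match spans [5:14] → '8e1iiii7.'.
Captured: group 1 = '.'.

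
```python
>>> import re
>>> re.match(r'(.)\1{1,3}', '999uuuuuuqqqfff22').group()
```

'999'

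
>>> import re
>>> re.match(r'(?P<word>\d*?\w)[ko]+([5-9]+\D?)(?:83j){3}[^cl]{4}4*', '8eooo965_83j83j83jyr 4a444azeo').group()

Pattern: zero or more of a digit (lazy), then a word character (captured as 'word'); then one or more of one of [ko]; then one or more of a character in [5-9], then optionally a non-digit (captured); then the literal '83j' repeated 3 times, then exactly 4 of any character except [cl], then zero or more of the literal '4'.
`re.match` won't scan ahead — the pattern has to work from the very first character.
The match spans [0:22] → '8eooo965_83j83j83jyr 4'.
Captured: group 1 = '8e', group 2 = '965_'.

'8eooo965_83j83j83jyr 4'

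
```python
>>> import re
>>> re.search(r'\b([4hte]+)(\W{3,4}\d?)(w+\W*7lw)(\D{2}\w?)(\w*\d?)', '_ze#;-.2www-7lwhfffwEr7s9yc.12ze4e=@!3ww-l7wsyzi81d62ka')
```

None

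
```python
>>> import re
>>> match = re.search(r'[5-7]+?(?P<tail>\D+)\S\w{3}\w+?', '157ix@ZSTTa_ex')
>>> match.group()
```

'57ix@ZSTTa_ex'

The match spans [1:14] → '57ix@ZSTTa_ex'.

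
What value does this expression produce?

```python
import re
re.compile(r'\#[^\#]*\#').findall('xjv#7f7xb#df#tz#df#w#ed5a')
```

['#7f7xb#', '#tz#', '#w#']

Walking the string: at [3:10] → '#7f7xb#'; at [12:16] → '#tz#'; at [18:21] → '#w#'.
Since nothing is captured, `findall` lists the 3 matched substrings directly.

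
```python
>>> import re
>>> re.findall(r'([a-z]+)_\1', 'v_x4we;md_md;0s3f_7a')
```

`\1` is not a pattern — it's the concrete string captured by group 1, re-applied verbatim.
One capturing group, so `findall` returns just the captured substring from the one match — 1 in all.

['md']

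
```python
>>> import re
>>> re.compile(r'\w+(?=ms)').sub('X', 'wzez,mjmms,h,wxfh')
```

'wzez,Xms,h,wxfh'

Lookahead/lookbehind check context without consuming it, so the matched span excludes the asserted characters.
`sub` substitutes 'X' at each match site.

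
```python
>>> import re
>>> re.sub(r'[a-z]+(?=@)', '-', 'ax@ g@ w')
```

'-@ -@ w'

Because the assertion is zero-width, the text it checks is not consumed and won't appear in the result.
Matches: at [0:2] → 'ax'; at [4:5] → 'g'.
`sub` substitutes '-' at each match site.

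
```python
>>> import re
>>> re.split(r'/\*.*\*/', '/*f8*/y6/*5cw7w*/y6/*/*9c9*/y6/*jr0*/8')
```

['', '8']

Splitting on the pattern gives 2 pieces.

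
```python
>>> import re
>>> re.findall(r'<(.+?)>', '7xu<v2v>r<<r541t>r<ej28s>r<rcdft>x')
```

['v2v', '<r541t', 'ej28s', 'rcdft']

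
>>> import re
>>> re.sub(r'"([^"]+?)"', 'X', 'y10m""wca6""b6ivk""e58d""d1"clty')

'y10m"XXXXclty'

Matches: at [5:11] → '"wca6"'; at [11:18] → '"b6ivk"'; at [18:24] → '"e58d"'; at [24:28] → '"d1"'.
`sub` substitutes 'X' at each match site.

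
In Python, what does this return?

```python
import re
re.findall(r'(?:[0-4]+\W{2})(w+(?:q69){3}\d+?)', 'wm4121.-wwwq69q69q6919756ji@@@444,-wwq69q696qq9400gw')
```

['wwwq69q69q691']

The pattern matches one or more of a character in [0-4], then exactly 2 of a non-word character (non-capturing group); then one or more of a literal 'w', then the literal 'q69' repeated 3 times, then one or more of a digit (lazy) (captured).
The `?` after the quantifier makes it lazy — it takes as little as possible before letting the rest of the pattern try.
Walking the string: at [2:21] match '4121.-wwwq69q69q691', group 1 = 'wwwq69q69q691'.
Because there's exactly one group, `findall` drops the full match and keeps group 1 from the one hit.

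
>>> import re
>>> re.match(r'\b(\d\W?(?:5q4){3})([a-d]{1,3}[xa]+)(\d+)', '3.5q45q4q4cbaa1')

None

This matches a word boundary (`\b`, zero-width); then a digit, then optionally a non-word character, then the literal '5q4' repeated 3 times (captured); then 1 to 3 of a character in [a-d], then one or more of one of [xa] (captured); then one or more of a digit (captured).
With `match`, the pattern is implicitly anchored at the beginning.
Here the string doesn't start with a match, so the call returns None.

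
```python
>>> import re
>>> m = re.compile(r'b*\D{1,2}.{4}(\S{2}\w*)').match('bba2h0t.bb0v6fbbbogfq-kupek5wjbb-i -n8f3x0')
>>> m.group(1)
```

This matches zero or more of a literal 'b'; then 1 to 2 of a non-digit, then exactly 4 of any character; then exactly 2 of a non-whitespace character, then zero or more of a word character (captured).
`match` is anchored at position 0; if the pattern doesn't fit there, it returns None.
The match spans [0:21] → 'bba2h0t.bb0v6fbbbogfq'.
Captured: group 1 = '.bb0v6fbbbogfq'.

'.bb0v6fbbbogfq'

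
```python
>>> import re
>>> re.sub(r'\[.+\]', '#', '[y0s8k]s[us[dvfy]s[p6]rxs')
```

'#rxs'

Matches: at [0:22] → '[y0s8k]s[us[dvfy]s[p6]'.
`sub` substitutes '#' at each match site.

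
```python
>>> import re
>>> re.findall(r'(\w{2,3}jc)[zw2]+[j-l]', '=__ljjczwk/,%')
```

This matches 2 to 3 of a word character, then the literal 'jc' (captured); then one or more of one of [zw2], then a character in [j-l].
Walking the string: at [2:10] match '_ljjczwk', group 1 = '_ljjc'.
With a single group, `findall` returns only what that group captured — 1 item.

['_ljjc']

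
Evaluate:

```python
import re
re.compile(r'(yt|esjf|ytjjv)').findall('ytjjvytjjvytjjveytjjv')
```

Branches in `(...|...)` are attempted left-to-right; the first branch that allows the whole pattern to succeed is taken.
Walking the string: at [0:2] match 'yt', group 1 = 'yt'; at [5:7] match 'yt', group 1 = 'yt'; at [10:12] match 'yt', group 1 = 'yt'; at [16:18] match 'yt', group 1 = 'yt'.
Because there's exactly one group, `findall` drops the full match and keeps group 1 from each hit.

['yt', 'yt', 'yt', 'yt']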